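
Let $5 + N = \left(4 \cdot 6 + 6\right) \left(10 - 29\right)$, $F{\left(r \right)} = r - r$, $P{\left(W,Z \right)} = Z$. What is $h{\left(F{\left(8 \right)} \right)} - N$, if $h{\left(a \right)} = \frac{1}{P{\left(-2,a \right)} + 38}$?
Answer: $\frac{21851}{38} \approx 575.03$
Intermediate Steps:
$F{\left(r \right)} = 0$
$h{\left(a \right)} = \frac{1}{38 + a}$ ($h{\left(a \right)} = \frac{1}{a + 38} = \frac{1}{38 + a}$)
$N = -575$ ($N = -5 + \left(4 \cdot 6 + 6\right) \left(10 - 29\right) = -5 + \left(24 + 6\right) \left(-19\right) = -5 + 30 \left(-19\right) = -5 - 570 = -575$)
$h{\left(F{\left(8 \right)} \right)} - N = \frac{1}{38 + 0} - -575 = \frac{1}{38} + 575 = \frac{21851}{38}$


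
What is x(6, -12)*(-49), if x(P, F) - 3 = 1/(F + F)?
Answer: -3479/24 ≈ -144.96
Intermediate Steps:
x(P, F) = 3 + 1/(2*F) (x(P, F) = 3 + 1/(F + F) = 3 + 1/(2*F))
x(6, -12)*(-49) = (3 + (½)/(-12))*(-49) = (3 + (½)*(-1/12))*(-49) = (3 - 1/24)*(-49) = (71/24)*(-49) = -3479/24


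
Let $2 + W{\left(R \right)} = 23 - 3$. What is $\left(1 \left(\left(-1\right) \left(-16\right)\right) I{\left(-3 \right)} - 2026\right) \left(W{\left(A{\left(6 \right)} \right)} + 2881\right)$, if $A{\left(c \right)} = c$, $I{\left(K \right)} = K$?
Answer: $-6012526$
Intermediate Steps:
$W{\left(R \right)} = 18$ ($W{\left(R \right)} = -2 + \left(23 - 3\right) = -2 + 20 = 18$)
$\left(1 \left(\left(-1\right) \left(-16\right)\right) I{\left(-3 \right)} - 2026\right) \left(W{\left(A{\left(6 \right)} \right)} + 2881\right) = \left(1 \left(\left(-1\right) \left(-16\right)\right) \left(-3\right) - 2026\right) \left(18 + 2881\right) = \left(1 \cdot 16 \left(-3\right) - 2026\right) 2899 = \left(16 \left(-3\right) - 2026\right) 2899 = \left(-48 - 2026\right) 2899 = \left(-2074\right) 2899 = -6012526$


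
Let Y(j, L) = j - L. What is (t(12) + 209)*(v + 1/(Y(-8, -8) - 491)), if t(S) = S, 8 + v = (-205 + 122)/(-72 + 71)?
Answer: 8138104/491 ≈ 16575.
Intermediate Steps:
v = 75 (v = -8 + (-205 + 122)/(-72 + 71) = -8 - 83/(-1) = -8 - 83*(-1) = -8 + 83 = 75)
(t(12) + 209)*(v + 1/(Y(-8, -8) - 491)) = (12 + 209)*(75 + 1/((-8 - 1*(-8)) - 491)) = 221*(75 + 1/((-8 + 8) - 491)) = 221*(75 + 1/(0 - 491)) = 221*(75 + 1/(-491)) = 221*(75 - 1/491) = 221*(36824/491) = 8138104/491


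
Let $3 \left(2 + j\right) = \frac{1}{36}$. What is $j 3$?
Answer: $- \frac{215}{36} \approx -5.9722$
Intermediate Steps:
$j = - \frac{215}{108}$ ($j = -2 + \frac{1}{3 \cdot 36} = -2 + \frac{1}{3} \cdot \frac{1}{36} = -2 + \frac{1}{108} = - \frac{215}{108} \approx -1.9907$)
$j 3 = \left(- \frac{215}{108}\right) 3 = - \frac{215}{36}$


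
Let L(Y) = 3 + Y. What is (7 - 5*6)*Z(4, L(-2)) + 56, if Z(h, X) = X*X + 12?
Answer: -243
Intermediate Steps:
Z(h, X) = 12 + X² (Z(h, X) = X² + 12 = 12 + X²)
(7 - 5*6)*Z(4, L(-2)) + 56 = (7 - 5*6)*(12 + (3 - 2)²) + 56 = (7 - 30)*(12 + 1²) + 56 = -23*(12 + 1) + 56 = -23*13 + 56 = -299 + 56 = -243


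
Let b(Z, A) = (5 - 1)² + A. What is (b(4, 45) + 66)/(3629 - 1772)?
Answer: 127/1857 ≈ 0.068390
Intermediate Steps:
b(Z, A) = 16 + A (b(Z, A) = 4² + A = 16 + A)
(b(4, 45) + 66)/(3629 - 1772) = ((16 + 45) + 66)/(3629 - 1772) = (61 + 66)/1857 = 127*(1/1857) = 127/1857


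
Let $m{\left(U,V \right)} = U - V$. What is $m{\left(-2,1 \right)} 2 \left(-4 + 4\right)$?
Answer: $0$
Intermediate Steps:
$m{\left(-2,1 \right)} 2 \left(-4 + 4\right) = \left(-2 - 1\right) 2 \left(-4 + 4\right) = \left(-2 - 1\right) 2 \cdot 0 = \left(-3\right) 2 \cdot 0 = \left(-6\right) 0 = 0$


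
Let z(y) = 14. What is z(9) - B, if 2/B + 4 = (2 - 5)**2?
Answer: 68/5 ≈ 13.600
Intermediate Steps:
B = 2/5 (B = 2/(-4 + (2 - 5)**2) = 2/(-4 + (-3)**2) = 2/(-4 + 9) = 2/5 ≈ 0.40000)
z(9) - B = 14 - 1*2/5 = 14 - 2/5 = 68/5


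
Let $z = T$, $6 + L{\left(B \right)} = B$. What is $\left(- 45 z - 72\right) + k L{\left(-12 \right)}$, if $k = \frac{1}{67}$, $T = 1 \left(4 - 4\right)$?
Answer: $- \frac{4842}{67} \approx -72.269$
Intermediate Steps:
$L{\left(B \right)} = -6 + B$
$T = 0$ ($T = 1 \cdot 0 = 0$)
$z = 0$
$k = \frac{1}{67} \approx 0.014925$
$\left(- 45 z - 72\right) + k L{\left(-12 \right)} = \left(\left(-45\right) 0 - 72\right) + \frac{-6 - 12}{67} = \left(0 - 72\right) + \frac{1}{67} \left(-18\right) = -72 - \frac{18}{67} = - \frac{4842}{67}$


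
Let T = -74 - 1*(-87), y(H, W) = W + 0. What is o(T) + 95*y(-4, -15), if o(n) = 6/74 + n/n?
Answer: -52685/37 ≈ -1423.9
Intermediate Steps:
y(H, W) = W
T = 13 (T = -74 + 87 = 13)
o(n) = 40/37 (o(n) = 6*(1/74) + 1 = 3/37 + 1 = 40/37)
o(T) + 95*y(-4, -15) = 40/37 + 95*(-15) = 40/37 - 1425 = -52685/37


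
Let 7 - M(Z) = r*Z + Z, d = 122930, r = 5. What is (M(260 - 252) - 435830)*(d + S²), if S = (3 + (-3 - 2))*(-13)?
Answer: -53876270826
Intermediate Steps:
S = 26 (S = (3 - 5)*(-13) = -2*(-13) = 26)
M(Z) = 7 - 6*Z (M(Z) = 7 - (5*Z + Z) = 7 - 6*Z)
(M(260 - 252) - 435830)*(d + S²) = ((7 - 6*(260 - 252)) - 435830)*(122930 + 26²) = ((7 - 6*8) - 435830)*(122930 + 676) = ((7 - 48) - 435830)*123606 = (-41 - 435830)*123606 = -435871*123606 = -53876270826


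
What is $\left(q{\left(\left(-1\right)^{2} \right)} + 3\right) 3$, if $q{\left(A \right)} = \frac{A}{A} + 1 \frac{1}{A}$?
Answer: $15$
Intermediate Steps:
$q{\left(A \right)} = 1 + \frac{1}{A}$
$\left(q{\left(\left(-1\right)^{2} \right)} + 3\right) 3 = \left(\frac{1 + \left(-1\right)^{2}}{\left(-1\right)^{2}} + 3\right) 3 = \left(\frac{1 + 1}{1} + 3\right) 3 = \left(1 \cdot 2 + 3\right) 3 = \left(2 + 3\right) 3 = 5 \cdot 3 = 15$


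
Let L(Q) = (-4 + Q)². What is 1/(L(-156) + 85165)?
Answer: 1/110765 ≈ 9.0281e-6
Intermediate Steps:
1/(L(-156) + 85165) = 1/((-4 - 156)² + 85165) = 1/((-160)² + 85165) = 1/(25600 + 85165) = 1/110765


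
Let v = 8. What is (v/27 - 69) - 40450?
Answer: -1094005/27 ≈ -40519.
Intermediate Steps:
(v/27 - 69) - 40450 = (8/27 - 69) - 40450 = -1855/27 - 40450 = -1094005/27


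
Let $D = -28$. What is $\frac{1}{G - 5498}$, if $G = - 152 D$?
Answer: $- \frac{1}{1242} \approx -0.00080515$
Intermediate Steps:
$G = 4256$ ($G = \left(-152\right) \left(-28\right) = 4256$)
$\frac{1}{G - 5498} = \frac{1}{4256 - 5498} = \frac{1}{-1242} = - \frac{1}{1242}$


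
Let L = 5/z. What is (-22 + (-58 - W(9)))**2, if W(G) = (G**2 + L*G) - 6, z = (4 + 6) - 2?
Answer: 1651225/64 ≈ 25800.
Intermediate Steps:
z = 8 (z = 10 - 2 = 8)
L = 5/8 ≈ 0.62500
W(G) = -6 + G**2 + 5*G/8 (W(G) = (G**2 + 5*G/8) - 6 = -6 + G**2 + 5*G/8)
(-22 + (-58 - W(9)))**2 = (-22 + (-58 - (-6 + 9**2 + (5/8)*9)))**2 = (-22 + (-58 - (-6 + 81 + 45/8)))**2 = (-22 + (-58 - 1*645/8))**2 = (-22 + (-58 - 645/8))**2 = (-22 - 1109/8)**2 = (-1285/8)**2 = 1651225/64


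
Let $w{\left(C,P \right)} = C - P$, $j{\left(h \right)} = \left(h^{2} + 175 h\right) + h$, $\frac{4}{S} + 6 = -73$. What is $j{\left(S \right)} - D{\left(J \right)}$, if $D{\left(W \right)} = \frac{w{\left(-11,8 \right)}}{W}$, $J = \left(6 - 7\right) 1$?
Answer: $- \frac{174179}{6241} \approx -27.909$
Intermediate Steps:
$S = - \frac{4}{79}$ ($S = \frac{4}{-6 - 73} = \frac{4}{-79} = 4 \left(- \frac{1}{79}\right) = - \frac{4}{79} \approx -0.050633$)
$j{\left(h \right)} = h^{2} + 176 h$
$J = -1$ ($J = \left(-1\right) 1 = -1$)
$D{\left(W \right)} = - \frac{19}{W}$ ($D{\left(W \right)} = \frac{-11 - 8}{W} = - \frac{19}{W}$)
$j{\left(S \right)} - D{\left(J \right)} = - \frac{4 \left(176 - \frac{4}{79}\right)}{79} - - \frac{19}{-1} = \left(- \frac{4}{79}\right) \frac{13900}{79} - \left(-19\right) \left(-1\right) = - \frac{55600}{6241} - 19 = - \frac{174179}{6241}$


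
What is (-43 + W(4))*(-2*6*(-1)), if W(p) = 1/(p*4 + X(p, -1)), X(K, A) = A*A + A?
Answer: -2061/4 ≈ -515.25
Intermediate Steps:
X(K, A) = A + A**2 (X(K, A) = A**2 + A = A + A**2)
W(p) = 1/(4*p) (W(p) = 1/(p*4 - (1 - 1)) = 1/(4*p - 1*0) = 1/(4*p + 0) = 1/(4*p))
(-43 + W(4))*(-2*6*(-1)) = (-43 + (1/4)/4)*(-2*6*(-1)) = (-43 + (1/4)*(1/4))*(-12*(-1)) = (-43 + 1/16)*12 = -687/16*12 = -2061/4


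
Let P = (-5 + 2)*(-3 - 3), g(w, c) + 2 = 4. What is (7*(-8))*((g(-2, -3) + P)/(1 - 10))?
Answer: 1120/9 ≈ 124.44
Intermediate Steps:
g(w, c) = 2 (g(w, c) = -2 + 4 = 2)
P = 18 (P = -3*(-6) = 18)
(7*(-8))*((g(-2, -3) + P)/(1 - 10)) = (7*(-8))*((2 + 18)/(1 - 10)) = -1120/(-9) = -1120*(-1)/9 = -56*(-20/9) = 1120/9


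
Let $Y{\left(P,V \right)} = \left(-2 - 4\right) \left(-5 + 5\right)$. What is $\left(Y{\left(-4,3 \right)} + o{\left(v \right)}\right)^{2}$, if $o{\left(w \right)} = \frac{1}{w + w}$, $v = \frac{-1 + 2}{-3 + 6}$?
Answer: $\frac{9}{4} \approx 2.25$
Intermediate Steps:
$v = \frac{1}{3}$ ($v = 1 \cdot \frac{1}{3} = \frac{1}{3} \approx 0.33333$)
$Y{\left(P,V \right)} = 0$ ($Y{\left(P,V \right)} = \left(-6\right) 0 = 0$)
$o{\left(w \right)} = \frac{1}{2 w}$
$\left(Y{\left(-4,3 \right)} + o{\left(v \right)}\right)^{2} = \left(0 + \frac{\frac{1}{\frac{1}{3}}}{2}\right)^{2} = \left(0 + \frac{1}{2} \cdot 3\right)^{2} = \left(0 + \frac{3}{2}\right)^{2} = \left(\frac{3}{2}\right)^{2} = \frac{9}{4}$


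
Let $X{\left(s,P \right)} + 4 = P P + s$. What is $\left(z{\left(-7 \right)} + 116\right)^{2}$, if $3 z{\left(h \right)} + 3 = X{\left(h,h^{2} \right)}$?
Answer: $\frac{7480225}{9} \approx 8.3114 \cdot 10^{5}$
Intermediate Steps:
$X{\left(s,P \right)} = -4 + s + P^{2}$ ($X{\left(s,P \right)} = -4 + \left(P P + s\right) = -4 + \left(P^{2} + s\right) = -4 + \left(s + P^{2}\right) = -4 + s + P^{2}$)
$z{\left(h \right)} = - \frac{7}{3} + \frac{h}{3} + \frac{h^{4}}{3}$ ($z{\left(h \right)} = -1 + \frac{-4 + h + \left(h^{2}\right)^{2}}{3} = -1 + \frac{-4 + h + h^{4}}{3} = -1 + \left(- \frac{4}{3} + \frac{h}{3} + \frac{h^{4}}{3}\right) = - \frac{7}{3} + \frac{h}{3} + \frac{h^{4}}{3}$)
$\left(z{\left(-7 \right)} + 116\right)^{2} = \left(\left(- \frac{7}{3} + \frac{1}{3} \left(-7\right) + \frac{\left(-7\right)^{4}}{3}\right) + 116\right)^{2} = \left(\left(- \frac{7}{3} - \frac{7}{3} + \frac{1}{3} \cdot 2401\right) + 116\right)^{2} = \left(\left(- \frac{7}{3} - \frac{7}{3} + \frac{2401}{3}\right) + 116\right)^{2} = \left(\frac{2387}{3} + 116\right)^{2} = \left(\frac{2735}{3}\right)^{2} = \frac{7480225}{9}$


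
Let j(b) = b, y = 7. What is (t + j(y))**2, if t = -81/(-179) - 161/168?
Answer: 778354201/18455616 ≈ 42.174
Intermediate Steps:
t = -2173/4296 (t = -81*(-1/179) - 161*1/168 = 81/179 - 23/24 = -2173/4296 ≈ -0.50582)
(t + j(y))**2 = (-2173/4296 + 7)**2 = (27899/4296)**2 = 778354201/18455616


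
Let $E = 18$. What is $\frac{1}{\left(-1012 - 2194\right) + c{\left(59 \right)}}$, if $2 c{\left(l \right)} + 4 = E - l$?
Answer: $- \frac{2}{6457} \approx -0.00030974$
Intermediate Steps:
$c{\left(l \right)} = 7 - \frac{l}{2}$ ($c{\left(l \right)} = -2 + \frac{18 - l}{2} = -2 - \left(-9 + \frac{l}{2}\right) = 7 - \frac{l}{2}$)
$\frac{1}{\left(-1012 - 2194\right) + c{\left(59 \right)}} = \frac{1}{\left(-1012 - 2194\right) + \left(7 - \frac{59}{2}\right)} = \frac{1}{-3206 + \left(7 - \frac{59}{2}\right)} = \frac{1}{-3206 - \frac{45}{2}} = \frac{1}{- \frac{6457}{2}} = - \frac{2}{6457}$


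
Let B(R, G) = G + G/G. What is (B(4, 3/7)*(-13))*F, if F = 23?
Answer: -2990/7 ≈ -427.14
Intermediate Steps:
B(R, G) = 1 + G (B(R, G) = G + 1 = 1 + G)
(B(4, 3/7)*(-13))*F = ((1 + 3/7)*(-13))*23 = ((10/7)*(-13))*23 = -130/7*23 = -2990/7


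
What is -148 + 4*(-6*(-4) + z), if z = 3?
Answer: -40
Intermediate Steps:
-148 + 4*(-6*(-4) + z) = -148 + 4*(-6*(-4) + 3) = -148 + 4*(24 + 3) = -148 + 4*27 = -148 + 108 = -40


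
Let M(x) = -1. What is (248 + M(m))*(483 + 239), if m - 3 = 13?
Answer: 178334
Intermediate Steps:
m = 16 (m = 3 + 13 = 16)
(248 + M(m))*(483 + 239) = (248 - 1)*(483 + 239) = 247*722 = 178334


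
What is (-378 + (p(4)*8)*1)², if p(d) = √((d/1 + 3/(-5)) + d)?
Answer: 716788/5 - 6048*√185/5 ≈ 1.2691e+5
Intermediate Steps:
p(d) = √(-⅗ + 2*d) (p(d) = √((d*1 + 3*(-⅕)) + d) = √((d - ⅗) + d) = √((-⅗ + d) + d) = √(-⅗ + 2*d))
(-378 + (p(4)*8)*1)² = (-378 + ((√(-15 + 50*4)/5)*8)*1)² = (-378 + ((√(-15 + 200)/5)*8)*1)² = (-378 + ((√185/5)*8)*1)² = (-378 + (8*√185/5)*1)² = (-378 + 8*√185/5)²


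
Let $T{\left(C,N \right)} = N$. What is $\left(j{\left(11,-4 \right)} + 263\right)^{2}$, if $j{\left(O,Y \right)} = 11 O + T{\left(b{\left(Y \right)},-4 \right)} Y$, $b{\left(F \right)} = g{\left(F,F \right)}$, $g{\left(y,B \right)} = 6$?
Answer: $160000$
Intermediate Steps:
$b{\left(F \right)} = 6$
$j{\left(O,Y \right)} = - 4 Y + 11 O$ ($j{\left(O,Y \right)} = 11 O - 4 Y = - 4 Y + 11 O$)
$\left(j{\left(11,-4 \right)} + 263\right)^{2} = \left(\left(\left(-4\right) \left(-4\right) + 11 \cdot 11\right) + 263\right)^{2} = \left(\left(16 + 121\right) + 263\right)^{2} = \left(137 + 263\right)^{2} = 400^{2} = 160000$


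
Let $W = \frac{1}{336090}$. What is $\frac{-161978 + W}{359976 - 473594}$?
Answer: $\frac{54439186019}{38185873620} \approx 1.4256$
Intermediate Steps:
$W = \frac{1}{336090} \approx 2.9754 \cdot 10^{-6}$
$\frac{-161978 + W}{359976 - 473594} = \frac{-161978 + \frac{1}{336090}}{359976 - 473594} = - \frac{54439186019}{336090 \left(-113618\right)} = \left(- \frac{54439186019}{336090}\right) \left(- \frac{1}{113618}\right) = \frac{54439186019}{38185873620}$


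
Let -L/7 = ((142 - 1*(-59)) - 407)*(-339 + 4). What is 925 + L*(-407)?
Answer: 196610415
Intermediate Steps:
L = -483070 (L = -7*((142 - 1*(-59)) - 407)*(-339 + 4) = -7*((142 + 59) - 407)*(-335) = -7*(201 - 407)*(-335) = -(-1442)*(-335) = -7*69010 = -483070)
925 + L*(-407) = 925 - 483070*(-407) = 925 + 196609490 = 196610415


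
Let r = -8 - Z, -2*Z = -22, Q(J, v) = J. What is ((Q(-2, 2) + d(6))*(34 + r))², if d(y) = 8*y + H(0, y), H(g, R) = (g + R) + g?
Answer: 608400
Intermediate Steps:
H(g, R) = R + 2*g (H(g, R) = (R + g) + g = R + 2*g)
Z = 11 (Z = -½*(-22) = 11)
d(y) = 9*y (d(y) = 8*y + (y + 2*0) = 8*y + (y + 0) = 8*y + y = 9*y)
r = -19 (r = -8 - 1*11 = -8 - 11 = -19)
((Q(-2, 2) + d(6))*(34 + r))² = ((-2 + 9*6)*(34 - 19))² = ((-2 + 54)*15)² = (52*15)² = 780² = 608400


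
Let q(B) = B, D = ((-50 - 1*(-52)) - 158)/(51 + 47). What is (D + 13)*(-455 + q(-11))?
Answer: -260494/49 ≈ -5316.2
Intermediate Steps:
D = -78/49 (D = ((-50 + 52) - 158)/98 = (2 - 158)*(1/98) = -156*1/98 = -78/49 ≈ -1.5918)
(D + 13)*(-455 + q(-11)) = (-78/49 + 13)*(-455 - 11) = (559/49)*(-466) = -260494/49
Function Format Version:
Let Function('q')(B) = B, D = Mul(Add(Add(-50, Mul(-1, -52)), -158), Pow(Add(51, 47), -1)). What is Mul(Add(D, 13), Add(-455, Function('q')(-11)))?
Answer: Rational(-260494, 49) ≈ -5316.2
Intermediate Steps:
D = Rational(-78, 49) (D = Mul(Add(Add(-50, 52), -158), Pow(98, -1)) = Mul(Add(2, -158), Rational(1, 98)) = Mul(-156, Rational(1, 98)) = Rational(-78, 49) ≈ -1.5918)
Mul(Add(D, 13), Add(-455, Function('q')(-11))) = Mul(Add(Rational(-78, 49), 13), Add(-455, -11)) = Mul(Rational(559, 49), -466) = Rational(-260494, 49)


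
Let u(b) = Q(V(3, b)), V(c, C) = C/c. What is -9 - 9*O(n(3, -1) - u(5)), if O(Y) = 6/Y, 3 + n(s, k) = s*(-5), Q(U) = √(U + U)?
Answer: -2871/481 - 27*√30/481 ≈ -6.2763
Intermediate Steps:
Q(U) = √2*√U (Q(U) = √(2*U) = √2*√U)
n(s, k) = -3 - 5*s (n(s, k) = -3 + s*(-5) = -3 - 5*s)
u(b) = √6*√b/3 (u(b) = √2*√(b/3) = √2*(√3*√b/3) = √6*√b/3)
-9 - 9*O(n(3, -1) - u(5)) = -9 - 54/((-3 - 5*3) - √6*√5/3) = -9 - 54/((-3 - 15) - √30/3) = -9 - 54/(-18 - √30/3)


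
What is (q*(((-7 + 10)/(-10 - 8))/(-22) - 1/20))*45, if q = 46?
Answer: -966/11 ≈ -87.818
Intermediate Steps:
(q*(((-7 + 10)/(-10 - 8))/(-22) - 1/20))*45 = (46*(((-7 + 10)/(-10 - 8))/(-22) - 1/20))*45 = (46*((3/(-18))*(-1/22) - 1*1/20))*45 = (46*((3*(-1/18))*(-1/22) - 1/20))*45 = (46*(-1/6*(-1/22) - 1/20))*45 = (46*(1/132 - 1/20))*45 = (46*(-7/165))*45 = -322/165*45 = -966/11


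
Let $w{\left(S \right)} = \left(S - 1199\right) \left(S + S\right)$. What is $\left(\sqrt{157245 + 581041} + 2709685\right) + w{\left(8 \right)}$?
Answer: $2690629 + \sqrt{738286} \approx 2.6915 \cdot 10^{6}$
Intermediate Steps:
$w{\left(S \right)} = 2 S \left(-1199 + S\right)$ ($w{\left(S \right)} = \left(-1199 + S\right) 2 S = 2 S \left(-1199 + S\right)$)
$\left(\sqrt{157245 + 581041} + 2709685\right) + w{\left(8 \right)} = \left(\sqrt{157245 + 581041} + 2709685\right) + 2 \cdot 8 \left(-1199 + 8\right) = \left(\sqrt{738286} + 2709685\right) + 2 \cdot 8 \left(-1191\right) = \left(2709685 + \sqrt{738286}\right) - 19056 = 2690629 + \sqrt{738286}$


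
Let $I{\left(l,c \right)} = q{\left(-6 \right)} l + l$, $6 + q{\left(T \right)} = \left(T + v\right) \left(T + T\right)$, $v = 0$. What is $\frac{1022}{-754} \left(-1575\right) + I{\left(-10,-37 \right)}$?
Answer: $\frac{552235}{377} \approx 1464.8$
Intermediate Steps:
$q{\left(T \right)} = -6 + 2 T^{2}$ ($q{\left(T \right)} = -6 + \left(T + 0\right) \left(T + T\right) = -6 + T 2 T = -6 + 2 T^{2}$)
$I{\left(l,c \right)} = 67 l$ ($I{\left(l,c \right)} = \left(-6 + 2 \left(-6\right)^{2}\right) l + l = \left(-6 + 2 \cdot 36\right) l + l = \left(-6 + 72\right) l + l = 66 l + l = 67 l$)
$\frac{1022}{-754} \left(-1575\right) + I{\left(-10,-37 \right)} = \frac{1022}{-754} \left(-1575\right) + 67 \left(-10\right) = 1022 \left(- \frac{1}{754}\right) \left(-1575\right) - 670 = \left(- \frac{511}{377}\right) \left(-1575\right) - 670 = \frac{804825}{377} - 670 = \frac{552235}{377}$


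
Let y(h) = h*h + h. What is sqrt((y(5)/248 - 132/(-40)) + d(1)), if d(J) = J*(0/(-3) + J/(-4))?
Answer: sqrt(304730)/310 ≈ 1.7807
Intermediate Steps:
y(h) = h + h**2 (y(h) = h**2 + h = h + h**2)
d(J) = -J**2/4 (d(J) = J*(0*(-1/3) + J*(-1/4)) = J*(0 - J/4) = J*(-J/4) = -J**2/4)
sqrt((y(5)/248 - 132/(-40)) + d(1)) = sqrt(((5*(1 + 5))/248 - 132/(-40)) - 1/4*1**2) = sqrt(((5*6)*(1/248) - 132*(-1/40)) - 1/4*1) = sqrt((30*(1/248) + 33/10) - 1/4) = sqrt((15/124 + 33/10) - 1/4) = sqrt(2121/620 - 1/4) = sqrt(983/310) = sqrt(304730)/310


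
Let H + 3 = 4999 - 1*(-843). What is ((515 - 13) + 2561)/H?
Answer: 3063/5839 ≈ 0.52458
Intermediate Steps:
H = 5839 (H = -3 + (4999 - 1*(-843)) = -3 + (4999 + 843) = -3 + 5842 = 5839)
((515 - 13) + 2561)/H = ((515 - 13) + 2561)/5839 = (502 + 2561)*(1/5839) = 3063*(1/5839) = 3063/5839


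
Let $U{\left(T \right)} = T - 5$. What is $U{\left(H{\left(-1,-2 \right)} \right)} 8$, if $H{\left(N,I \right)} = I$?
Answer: $-56$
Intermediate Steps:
$U{\left(T \right)} = -5 + T$ ($U{\left(T \right)} = T - 5 = -5 + T$)
$U{\left(H{\left(-1,-2 \right)} \right)} 8 = \left(-5 - 2\right) 8 = \left(-7\right) 8 = -56$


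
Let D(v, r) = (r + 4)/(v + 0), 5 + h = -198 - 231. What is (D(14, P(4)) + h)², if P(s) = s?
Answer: 9205156/49 ≈ 1.8786e+5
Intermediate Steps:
h = -434 (h = -5 + (-198 - 231) = -5 - 429 = -434)
D(v, r) = (4 + r)/v
(D(14, P(4)) + h)² = ((4 + 4)/14 - 434)² = ((1/14)*8 - 434)² = (4/7 - 434)² = (-3034/7)² = 9205156/49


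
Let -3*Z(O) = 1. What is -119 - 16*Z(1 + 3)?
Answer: -341/3 ≈ -113.67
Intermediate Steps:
Z(O) = -⅓ (Z(O) = -⅓*1 = -⅓)
-119 - 16*Z(1 + 3) = -119 - 16*(-⅓) = -119 + 16/3 = -341/3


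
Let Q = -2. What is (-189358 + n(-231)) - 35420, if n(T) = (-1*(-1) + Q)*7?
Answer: -224785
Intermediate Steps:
n(T) = -7 (n(T) = (-1*(-1) - 2)*7 = (1 - 2)*7 = -1*7 = -7)
(-189358 + n(-231)) - 35420 = (-189358 - 7) - 35420 = -189365 - 35420 = -224785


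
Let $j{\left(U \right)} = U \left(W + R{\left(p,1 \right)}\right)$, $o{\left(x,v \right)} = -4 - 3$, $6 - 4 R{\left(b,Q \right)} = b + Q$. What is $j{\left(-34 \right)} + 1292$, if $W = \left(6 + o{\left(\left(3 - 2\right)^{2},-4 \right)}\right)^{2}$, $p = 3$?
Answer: $1241$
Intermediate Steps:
$R{\left(b,Q \right)} = \frac{3}{2} - \frac{Q}{4} - \frac{b}{4}$ ($R{\left(b,Q \right)} = \frac{3}{2} - \frac{b + Q}{4} = \frac{3}{2} - \frac{Q + b}{4} = \frac{3}{2} - \left(\frac{Q}{4} + \frac{b}{4}\right) = \frac{3}{2} - \frac{Q}{4} - \frac{b}{4}$)
$o{\left(x,v \right)} = -7$ ($o{\left(x,v \right)} = -4 - 3 = -7$)
$W = 1$ ($W = \left(6 - 7\right)^{2} = \left(-1\right)^{2} = 1$)
$j{\left(U \right)} = \frac{3 U}{2}$ ($j{\left(U \right)} = U \left(1 - - \frac{1}{2}\right) = U \left(1 + \frac{1}{2}\right) = U \frac{3}{2} = \frac{3 U}{2}$)
$j{\left(-34 \right)} + 1292 = \frac{3}{2} \left(-34\right) + 1292 = -51 + 1292 = 1241$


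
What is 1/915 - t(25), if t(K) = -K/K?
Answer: 916/915 ≈ 1.0011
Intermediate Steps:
t(K) = -1 (t(K) = -1*1 = -1)
1/915 - t(25) = 1/915 - 1*(-1) = 1/915 + 1 = 916/915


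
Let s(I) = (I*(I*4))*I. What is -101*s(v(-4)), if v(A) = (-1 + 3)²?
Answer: -25856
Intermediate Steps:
v(A) = 4 (v(A) = 2² = 4)
s(I) = 4*I³ (s(I) = (I*(4*I))*I = (4*I²)*I = 4*I³)
-101*s(v(-4)) = -404*4³ = -404*64 = -101*256 = -25856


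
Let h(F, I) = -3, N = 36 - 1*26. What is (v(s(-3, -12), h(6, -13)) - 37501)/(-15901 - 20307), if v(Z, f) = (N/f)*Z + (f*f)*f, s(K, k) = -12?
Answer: 2343/2263 ≈ 1.0354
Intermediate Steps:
N = 10 (N = 36 - 26 = 10)
v(Z, f) = f³ + 10*Z/f (v(Z, f) = (10/f)*Z + (f*f)*f = 10*Z/f + f²*f = 10*Z/f + f³ = f³ + 10*Z/f)
(v(s(-3, -12), h(6, -13)) - 37501)/(-15901 - 20307) = (((-3)⁴ + 10*(-12))/(-3) - 37501)/(-15901 - 20307) = (-(81 - 120)/3 - 37501)/(-36208) = (-⅓*(-39) - 37501)*(-1/36208) = (13 - 37501)*(-1/36208) = -37488*(-1/36208) = 2343/2263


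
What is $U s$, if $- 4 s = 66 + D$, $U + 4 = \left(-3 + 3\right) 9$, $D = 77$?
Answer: $143$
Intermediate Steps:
$U = -4$ ($U = -4 + \left(-3 + 3\right) 9 = -4 + 0 \cdot 9 = -4 + 0 = -4$)
$s = - \frac{143}{4}$ ($s = - \frac{66 + 77}{4} = \left(- \frac{1}{4}\right) 143 = - \frac{143}{4} \approx -35.75$)
$U s = \left(-4\right) \left(- \frac{143}{4}\right) = 143$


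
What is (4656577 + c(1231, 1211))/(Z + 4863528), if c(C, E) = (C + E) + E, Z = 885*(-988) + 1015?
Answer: 4660230/3990163 ≈ 1.1679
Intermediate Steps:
Z = -873365 (Z = -874380 + 1015 = -873365)
c(C, E) = C + 2*E
(4656577 + c(1231, 1211))/(Z + 4863528) = (4656577 + (1231 + 2*1211))/(-873365 + 4863528) = (4656577 + (1231 + 2422))/3990163 = (4656577 + 3653)*(1/3990163) = 4660230*(1/3990163) = 4660230/3990163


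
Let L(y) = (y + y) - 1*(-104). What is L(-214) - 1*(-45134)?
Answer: 44810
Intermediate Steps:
L(y) = 104 + 2*y (L(y) = 2*y + 104 = 104 + 2*y)
L(-214) - 1*(-45134) = (104 + 2*(-214)) - 1*(-45134) = (104 - 428) + 45134 = -324 + 45134 = 44810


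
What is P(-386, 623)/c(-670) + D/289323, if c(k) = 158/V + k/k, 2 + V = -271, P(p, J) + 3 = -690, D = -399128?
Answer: -54782628767/33272145 ≈ -1646.5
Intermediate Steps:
P(p, J) = -693 (P(p, J) = -3 - 690 = -693)
V = -273 (V = -2 - 271 = -273)
c(k) = 115/273 (c(k) = 158/(-273) + k/k = 158*(-1/273) + 1 = -158/273 + 1 = 115/273)
P(-386, 623)/c(-670) + D/289323 = -693/115/273 - 399128/289323 = -693*273/115 - 399128*1/289323 = -189189/115 - 399128/289323 = -54782628767/33272145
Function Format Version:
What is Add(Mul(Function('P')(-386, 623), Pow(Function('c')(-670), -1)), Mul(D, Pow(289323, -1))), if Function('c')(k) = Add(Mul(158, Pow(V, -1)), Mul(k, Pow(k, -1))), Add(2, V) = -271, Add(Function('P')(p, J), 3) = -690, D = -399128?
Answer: Rational(-54782628767, 33272145) ≈ -1646.5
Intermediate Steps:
Function('P')(p, J) = -693 (Function('P')(p, J) = Add(-3, -690) = -693)
V = -273 (V = Add(-2, -271) = -273)
Function('c')(k) = Rational(115, 273) (Function('c')(k) = Add(Mul(158, Pow(-273, -1)), Mul(k, Pow(k, -1))) = Add(Mul(158, Rational(-1, 273)), 1) = Add(Rational(-158, 273), 1) = Rational(115, 273))
Add(Mul(Function('P')(-386, 623), Pow(Function('c')(-670), -1)), Mul(D, Pow(289323, -1))) = Add(Mul(-693, Pow(Rational(115, 273), -1)), Mul(-399128, Pow(289323, -1))) = Add(Mul(-693, Rational(273, 115)), Mul(-399128, Rational(1, 289323))) = Add(Rational(-189189, 115), Rational(-399128, 289323)) = Rational(-54782628767, 33272145)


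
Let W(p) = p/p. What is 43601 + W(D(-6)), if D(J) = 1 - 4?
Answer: 43602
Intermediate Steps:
D(J) = -3
W(p) = 1
43601 + W(D(-6)) = 43601 + 1 = 43602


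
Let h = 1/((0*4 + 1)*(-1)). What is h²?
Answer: 1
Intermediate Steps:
h = -1 (h = 1/((0 + 1)*(-1)) = 1/(1*(-1)) = 1/(-1) = -1)
h² = (-1)² = 1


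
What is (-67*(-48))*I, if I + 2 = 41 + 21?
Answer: 192960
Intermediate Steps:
I = 60 (I = -2 + (41 + 21) = -2 + 62 = 60)
(-67*(-48))*I = -67*(-48)*60 = 3216*60 = 192960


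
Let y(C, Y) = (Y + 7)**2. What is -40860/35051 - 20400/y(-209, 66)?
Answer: -932783340/186786779 ≈ -4.9938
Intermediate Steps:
y(C, Y) = (7 + Y)**2
-40860/35051 - 20400/y(-209, 66) = -40860/35051 - 20400/(7 + 66)**2 = -40860*1/35051 - 20400/(73**2) = -40860/35051 - 20400/5329 = -932783340/186786779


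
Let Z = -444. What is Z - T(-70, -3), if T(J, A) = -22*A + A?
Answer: -507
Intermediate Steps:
T(J, A) = -21*A
Z - T(-70, -3) = -444 - (-21)*(-3) = -444 - 1*63 = -444 - 63 = -507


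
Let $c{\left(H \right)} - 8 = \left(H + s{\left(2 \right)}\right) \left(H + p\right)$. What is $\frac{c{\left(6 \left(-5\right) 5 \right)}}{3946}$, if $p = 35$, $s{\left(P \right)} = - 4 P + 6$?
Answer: $\frac{8744}{1973} \approx 4.4318$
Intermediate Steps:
$s{\left(P \right)} = 6 - 4 P$
$c{\left(H \right)} = 8 + \left(-2 + H\right) \left(35 + H\right)$ ($c{\left(H \right)} = 8 + \left(H + \left(6 - 8\right)\right) \left(H + 35\right) = 8 + \left(H + \left(6 - 8\right)\right) \left(35 + H\right) = 8 + \left(H - 2\right) \left(35 + H\right) = 8 + \left(-2 + H\right) \left(35 + H\right)$)
$\frac{c{\left(6 \left(-5\right) 5 \right)}}{3946} = \frac{-62 + \left(6 \left(-5\right) 5\right)^{2} + 33 \cdot 6 \left(-5\right) 5}{3946} = \left(-62 + \left(\left(-30\right) 5\right)^{2} + 33 \left(\left(-30\right) 5\right)\right) \frac{1}{3946} = \left(-62 + \left(-150\right)^{2} + 33 \left(-150\right)\right) \frac{1}{3946} = \left(-62 + 22500 - 4950\right) \frac{1}{3946} = 17488 \cdot \frac{1}{3946} = \frac{8744}{1973}$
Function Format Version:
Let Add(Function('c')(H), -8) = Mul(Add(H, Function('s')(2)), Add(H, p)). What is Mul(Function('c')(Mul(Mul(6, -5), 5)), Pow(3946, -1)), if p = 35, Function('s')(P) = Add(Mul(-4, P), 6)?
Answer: Rational(8744, 1973) ≈ 4.4318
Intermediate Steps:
Function('s')(P) = Add(6, Mul(-4, P))
Function('c')(H) = Add(8, Mul(Add(-2, H), Add(35, H))) (Function('c')(H) = Add(8, Mul(Add(H, Add(6, Mul(-4, 2))), Add(H, 35))) = Add(8, Mul(Add(H, Add(6, -8)), Add(35, H))) = Add(8, Mul(Add(H, -2), Add(35, H))) = Add(8, Mul(Add(-2, H), Add(35, H))))
Mul(Function('c')(Mul(Mul(6, -5), 5)), Pow(3946, -1)) = Mul(Add(-62, Pow(Mul(Mul(6, -5), 5), 2), Mul(33, Mul(Mul(6, -5), 5))), Pow(3946, -1)) = Mul(Add(-62, Pow(Mul(-30, 5), 2), Mul(33, Mul(-30, 5))), Rational(1, 3946)) = Mul(Add(-62, Pow(-150, 2), Mul(33, -150)), Rational(1, 3946)) = Mul(Add(-62, 22500, -4950), Rational(1, 3946)) = Mul(17488, Rational(1, 3946)) = Rational(8744, 1973)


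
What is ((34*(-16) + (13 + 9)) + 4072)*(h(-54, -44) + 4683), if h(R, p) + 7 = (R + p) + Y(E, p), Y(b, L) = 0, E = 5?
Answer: 16251900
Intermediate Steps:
h(R, p) = -7 + R + p (h(R, p) = -7 + ((R + p) + 0) = -7 + (R + p) = -7 + R + p)
((34*(-16) + (13 + 9)) + 4072)*(h(-54, -44) + 4683) = ((34*(-16) + (13 + 9)) + 4072)*((-7 - 54 - 44) + 4683) = ((-544 + 22) + 4072)*(-105 + 4683) = (-522 + 4072)*4578 = 3550*4578 = 16251900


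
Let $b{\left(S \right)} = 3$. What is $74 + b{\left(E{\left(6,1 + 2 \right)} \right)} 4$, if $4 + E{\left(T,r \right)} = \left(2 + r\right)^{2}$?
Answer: $86$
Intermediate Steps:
$E{\left(T,r \right)} = -4 + \left(2 + r\right)^{2}$
$74 + b{\left(E{\left(6,1 + 2 \right)} \right)} 4 = 74 + 3 \cdot 4 = 74 + 12 = 86$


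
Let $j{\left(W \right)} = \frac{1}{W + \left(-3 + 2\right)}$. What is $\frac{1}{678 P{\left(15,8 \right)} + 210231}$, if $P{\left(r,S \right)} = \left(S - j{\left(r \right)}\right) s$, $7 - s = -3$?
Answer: $\frac{7}{1847907} \approx 3.7881 \cdot 10^{-6}$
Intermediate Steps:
$s = 10$ ($s = 7 - -3 = 7 + 3 = 10$)
$j{\left(W \right)} = \frac{1}{-1 + W}$ ($j{\left(W \right)} = \frac{1}{W - 1} = \frac{1}{-1 + W}$)
$P{\left(r,S \right)} = - \frac{10}{-1 + r} + 10 S$ ($P{\left(r,S \right)} = \left(S - \frac{1}{-1 + r}\right) 10 = - \frac{10}{-1 + r} + 10 S$)
$\frac{1}{678 P{\left(15,8 \right)} + 210231} = \frac{1}{678 \frac{10 \left(-1 + 8 \left(-1 + 15\right)\right)}{-1 + 15} + 210231} = \frac{1}{678 \frac{10 \left(-1 + 8 \cdot 14\right)}{14} + 210231} = \frac{1}{678 \cdot 10 \cdot \frac{1}{14} \left(-1 + 112\right) + 210231} = \frac{1}{678 \cdot 10 \cdot \frac{1}{14} \cdot 111 + 210231} = \frac{1}{678 \cdot \frac{555}{7} + 210231} = \frac{1}{\frac{376290}{7} + 210231} = \frac{1}{\frac{1847907}{7}} = \frac{7}{1847907}$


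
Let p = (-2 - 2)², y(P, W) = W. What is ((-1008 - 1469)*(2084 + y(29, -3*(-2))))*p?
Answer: -82830880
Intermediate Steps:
p = 16 (p = (-4)² = 16)
((-1008 - 1469)*(2084 + y(29, -3*(-2))))*p = ((-1008 - 1469)*(2084 - 3*(-2)))*16 = -2477*(2084 + 6)*16 = -2477*2090*16 = -5176930*16 = -82830880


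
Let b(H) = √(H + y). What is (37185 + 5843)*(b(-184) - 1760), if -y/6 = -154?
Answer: -75729280 + 86056*√185 ≈ -7.4559e+7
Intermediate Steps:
y = 924 (y = -6*(-154) = 924)
b(H) = √(924 + H) (b(H) = √(H + 924) = √(924 + H))
(37185 + 5843)*(b(-184) - 1760) = (37185 + 5843)*(√(924 - 184) - 1760) = 43028*(√740 - 1760) = 43028*(2*√185 - 1760) = 43028*(-1760 + 2*√185) = -75729280 + 86056*√185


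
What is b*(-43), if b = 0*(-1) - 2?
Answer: 86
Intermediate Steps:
b = -2 (b = 0 - 2 = -2)
b*(-43) = -2*(-43) = 86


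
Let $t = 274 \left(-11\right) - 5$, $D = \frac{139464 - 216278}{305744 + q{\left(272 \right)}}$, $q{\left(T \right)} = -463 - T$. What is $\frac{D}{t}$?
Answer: $\frac{76814}{920822171} \approx 8.3419 \cdot 10^{-5}$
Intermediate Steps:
$D = - \frac{76814}{305009}$ ($D = \frac{139464 - 216278}{305744 - 735} = - \frac{76814}{305744 - 735} = - \frac{76814}{305009} \approx -0.25184$)
$t = -3019$ ($t = -3014 - 5 = -3019$)
$\frac{D}{t} = - \frac{76814}{305009 \left(-3019\right)} = \left(- \frac{76814}{305009}\right) \left(- \frac{1}{3019}\right) = \frac{76814}{920822171}$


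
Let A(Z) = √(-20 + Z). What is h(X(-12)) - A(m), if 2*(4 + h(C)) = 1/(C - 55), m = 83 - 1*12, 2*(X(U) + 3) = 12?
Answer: -417/104 - √51 ≈ -11.151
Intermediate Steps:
X(U) = 3 (X(U) = -3 + (½)*12 = -3 + 6 = 3)
m = 71 (m = 83 - 12 = 71)
h(C) = -4 + 1/(2*(-55 + C)) (h(C) = -4 + 1/(2*(C - 55)) = -4 + 1/(2*(-55 + C)))
h(X(-12)) - A(m) = (441 - 8*3)/(2*(-55 + 3)) - √(-20 + 71) = (½)*(441 - 24)/(-52) - √51 = (½)*(-1/52)*417 - √51 = -417/104 - √51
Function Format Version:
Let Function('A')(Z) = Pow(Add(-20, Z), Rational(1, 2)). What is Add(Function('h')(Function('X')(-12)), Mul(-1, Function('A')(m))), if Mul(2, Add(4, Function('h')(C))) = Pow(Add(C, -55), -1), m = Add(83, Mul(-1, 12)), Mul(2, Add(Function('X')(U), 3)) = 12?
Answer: Add(Rational(-417, 104), Mul(-1, Pow(51, Rational(1, 2)))) ≈ -11.151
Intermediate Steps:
Function('X')(U) = 3 (Function('X')(U) = Add(-3, Mul(Rational(1, 2), 12)) = Add(-3, 6) = 3)
m = 71 (m = Add(83, -12) = 71)
Function('h')(C) = Add(-4, Mul(Rational(1, 2), Pow(Add(-55, C), -1))) (Function('h')(C) = Add(-4, Mul(Rational(1, 2), Pow(Add(C, -55), -1))) = Add(-4, Mul(Rational(1, 2), Pow(Add(-55, C), -1))))
Add(Function('h')(Function('X')(-12)), Mul(-1, Function('A')(m))) = Add(Mul(Rational(1, 2), Pow(Add(-55, 3), -1), Add(441, Mul(-8, 3))), Mul(-1, Pow(Add(-20, 71), Rational(1, 2)))) = Add(Mul(Rational(1, 2), Pow(-52, -1), Add(441, -24)), Mul(-1, Pow(51, Rational(1, 2)))) = Add(Mul(Rational(1, 2), Rational(-1, 52), 417), Mul(-1, Pow(51, Rational(1, 2)))) = Add(Rational(-417, 104), Mul(-1, Pow(51, Rational(1, 2))))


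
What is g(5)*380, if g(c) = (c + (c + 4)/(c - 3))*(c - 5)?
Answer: 0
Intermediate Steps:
g(c) = (-5 + c)*(c + (4 + c)/(-3 + c)) (g(c) = (c + (4 + c)/(-3 + c))*(-5 + c) = (-5 + c)*(c + (4 + c)/(-3 + c)))
g(5)*380 = ((-20 + 5³ - 7*5² + 14*5)/(-3 + 5))*380 = ((-20 + 125 - 7*25 + 70)/2)*380 = ((-20 + 125 - 175 + 70)/2)*380 = ((½)*0)*380 = 0*380 = 0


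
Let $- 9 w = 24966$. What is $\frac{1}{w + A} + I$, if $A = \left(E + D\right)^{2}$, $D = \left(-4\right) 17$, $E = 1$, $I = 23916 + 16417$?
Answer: $\frac{69171096}{1715} \approx 40333.0$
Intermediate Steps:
$w = -2774$ ($w = \left(- \frac{1}{9}\right) 24966 = -2774$)
$I = 40333$
$D = -68$
$A = 4489$ ($A = \left(1 - 68\right)^{2} = \left(-67\right)^{2} = 4489$)
$\frac{1}{w + A} + I = \frac{1}{-2774 + 4489} + 40333 = \frac{1}{1715} + 40333 = \frac{69171096}{1715}$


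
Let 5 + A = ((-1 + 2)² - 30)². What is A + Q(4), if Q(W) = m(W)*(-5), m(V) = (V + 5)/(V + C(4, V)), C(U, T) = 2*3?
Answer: 1663/2 ≈ 831.50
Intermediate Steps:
C(U, T) = 6
A = 836 (A = -5 + ((-1 + 2)² - 30)² = -5 + (1² - 30)² = -5 + (1 - 30)² = -5 + (-29)² = -5 + 841 = 836)
m(V) = (5 + V)/(6 + V) (m(V) = (V + 5)/(V + 6) = (5 + V)/(6 + V))
Q(W) = -5*(5 + W)/(6 + W) (Q(W) = ((5 + W)/(6 + W))*(-5) = -5*(5 + W)/(6 + W))
A + Q(4) = 836 + 5*(-5 - 1*4)/(6 + 4) = 836 + 5*(-5 - 4)/10 = 836 + 5*(⅒)*(-9) = 836 - 9/2 = 1663/2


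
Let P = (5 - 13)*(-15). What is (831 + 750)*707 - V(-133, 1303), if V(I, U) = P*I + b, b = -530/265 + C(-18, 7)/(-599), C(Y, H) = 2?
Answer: 679103673/599 ≈ 1.1337e+6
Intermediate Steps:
b = -1200/599 (b = -530/265 + 2/(-599) = -530*1/265 + 2*(-1/599) = -2 - 2/599 = -1200/599 ≈ -2.0033)
P = 120 (P = -8*(-15) = 120)
V(I, U) = -1200/599 + 120*I (V(I, U) = 120*I - 1200/599 = -1200/599 + 120*I)
(831 + 750)*707 - V(-133, 1303) = (831 + 750)*707 - (-1200/599 + 120*(-133)) = 1581*707 - (-1200/599 - 15960) = 1117767 - 1*(-9561240/599) = 1117767 + 9561240/599 = 679103673/599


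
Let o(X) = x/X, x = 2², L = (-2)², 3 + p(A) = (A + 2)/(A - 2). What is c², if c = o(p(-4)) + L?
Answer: 25/4 ≈ 6.2500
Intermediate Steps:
p(A) = -3 + (2 + A)/(-2 + A) (p(A) = -3 + (A + 2)/(A - 2) = -3 + (2 + A)/(-2 + A))
L = 4
x = 4
o(X) = 4/X
c = 5/2 (c = 4/((2*(4 - 1*(-4))/(-2 - 4))) + 4 = 4/((2*(4 + 4)/(-6))) + 4 = 4/((2*(-⅙)*8)) + 4 = 4/(-8/3) + 4 = 4*(-3/8) + 4 = -3/2 + 4 = 5/2 ≈ 2.5000)
c² = (5/2)² = 25/4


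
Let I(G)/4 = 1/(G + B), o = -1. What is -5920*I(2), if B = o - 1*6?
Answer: 4736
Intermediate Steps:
B = -7 (B = -1 - 1*6 = -1 - 6 = -7)
I(G) = 4/(-7 + G) (I(G) = 4/(G - 7) = 4/(-7 + G))
-5920*I(2) = -23680/(-7 + 2) = -23680/(-5) = -23680*(-1)/5 = -5920*(-⅘) = 4736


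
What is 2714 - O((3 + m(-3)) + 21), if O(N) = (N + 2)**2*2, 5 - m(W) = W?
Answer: 402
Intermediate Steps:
m(W) = 5 - W
O(N) = 2*(2 + N)**2 (O(N) = (2 + N)**2*2 = 2*(2 + N)**2)
2714 - O((3 + m(-3)) + 21) = 2714 - 2*(2 + ((3 + (5 - 1*(-3))) + 21))**2 = 2714 - 2*(2 + ((3 + (5 + 3)) + 21))**2 = 2714 - 2*(2 + ((3 + 8) + 21))**2 = 2714 - 2*(2 + (11 + 21))**2 = 2714 - 2*(2 + 32)**2 = 2714 - 2*34**2 = 2714 - 2*1156 = 2714 - 1*2312 = 2714 - 2312 = 402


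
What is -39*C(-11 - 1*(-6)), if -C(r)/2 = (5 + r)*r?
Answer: 0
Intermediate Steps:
C(r) = -2*r*(5 + r) (C(r) = -2*(5 + r)*r = -2*r*(5 + r))
-39*C(-11 - 1*(-6)) = -(-78)*(-11 - 1*(-6))*(5 + (-11 - 1*(-6))) = -(-78)*(-11 + 6)*(5 + (-11 + 6)) = -(-78)*(-5)*(5 - 5) = -(-78)*(-5)*0 = -39*0 = 0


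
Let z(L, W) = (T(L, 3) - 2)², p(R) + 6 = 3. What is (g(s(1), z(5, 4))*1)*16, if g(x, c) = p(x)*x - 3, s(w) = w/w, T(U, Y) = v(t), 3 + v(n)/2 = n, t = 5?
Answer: -96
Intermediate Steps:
v(n) = -6 + 2*n
p(R) = -3 (p(R) = -6 + 3 = -3)
T(U, Y) = 4 (T(U, Y) = -6 + 2*5 = -6 + 10 = 4)
s(w) = 1
z(L, W) = 4 (z(L, W) = (4 - 2)² = 2² = 4)
g(x, c) = -3 - 3*x (g(x, c) = -3*x - 3 = -3 - 3*x)
(g(s(1), z(5, 4))*1)*16 = ((-3 - 3*1)*1)*16 = ((-3 - 3)*1)*16 = -6*1*16 = -6*16 = -96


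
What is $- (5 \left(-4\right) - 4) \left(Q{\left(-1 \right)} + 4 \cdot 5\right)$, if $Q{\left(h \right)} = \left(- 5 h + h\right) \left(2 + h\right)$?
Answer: $576$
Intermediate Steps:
$Q{\left(h \right)} = - 4 h \left(2 + h\right)$
$- (5 \left(-4\right) - 4) \left(Q{\left(-1 \right)} + 4 \cdot 5\right) = - (5 \left(-4\right) - 4) \left(\left(-4\right) \left(-1\right) \left(2 - 1\right) + 4 \cdot 5\right) = - (-20 - 4) \left(\left(-4\right) \left(-1\right) 1 + 20\right) = \left(-1\right) \left(-24\right) \left(4 + 20\right) = 24 \cdot 24 = 576$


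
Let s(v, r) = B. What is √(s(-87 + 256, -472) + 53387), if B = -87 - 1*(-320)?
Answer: 2*√13405 ≈ 231.56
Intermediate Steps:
B = 233 (B = -87 + 320 = 233)
s(v, r) = 233
√(s(-87 + 256, -472) + 53387) = √(233 + 53387) = √53620 = 2*√13405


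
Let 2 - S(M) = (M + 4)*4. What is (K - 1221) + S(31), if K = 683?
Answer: -676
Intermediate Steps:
S(M) = -14 - 4*M (S(M) = 2 - (M + 4)*4 = 2 - (4 + M)*4 = 2 - (16 + 4*M) = 2 + (-16 - 4*M) = -14 - 4*M)
(K - 1221) + S(31) = (683 - 1221) + (-14 - 4*31) = -538 + (-14 - 124) = -538 - 138 = -676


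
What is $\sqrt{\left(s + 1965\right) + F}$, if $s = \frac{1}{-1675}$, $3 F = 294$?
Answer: $\frac{2 \sqrt{57880027}}{335} \approx 45.42$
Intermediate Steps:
$F = 98$ ($F = \frac{1}{3} \cdot 294 = 98$)
$s = - \frac{1}{1675} \approx -0.00059702$
$\sqrt{\left(s + 1965\right) + F} = \sqrt{\left(- \frac{1}{1675} + 1965\right) + 98} = \sqrt{\frac{3291374}{1675} + 98} = \sqrt{\frac{3455524}{1675}} = \frac{2 \sqrt{57880027}}{335}$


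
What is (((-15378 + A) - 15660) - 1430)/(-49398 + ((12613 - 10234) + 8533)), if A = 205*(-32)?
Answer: 19514/19243 ≈ 1.0141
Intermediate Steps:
A = -6560
(((-15378 + A) - 15660) - 1430)/(-49398 + ((12613 - 10234) + 8533)) = (((-15378 - 6560) - 15660) - 1430)/(-49398 + ((12613 - 10234) + 8533)) = ((-21938 - 15660) - 1430)/(-49398 + (2379 + 8533)) = (-37598 - 1430)/(-49398 + 10912) = -39028/(-38486) = -39028*(-1/38486) = 19514/19243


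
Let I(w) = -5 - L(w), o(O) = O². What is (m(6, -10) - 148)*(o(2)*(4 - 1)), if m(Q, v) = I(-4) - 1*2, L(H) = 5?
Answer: -1920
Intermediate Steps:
I(w) = -10 (I(w) = -5 - 1*5 = -5 - 5 = -10)
m(Q, v) = -12 (m(Q, v) = -10 - 1*2 = -10 - 2 = -12)
(m(6, -10) - 148)*(o(2)*(4 - 1)) = (-12 - 148)*(2²*(4 - 1)) = -640*3 = -160*12 = -1920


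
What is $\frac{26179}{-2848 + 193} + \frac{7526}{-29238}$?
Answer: $- \frac{130900522}{12937815} \approx -10.118$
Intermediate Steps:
$\frac{26179}{-2848 + 193} + \frac{7526}{-29238} = \frac{26179}{-2655} + 7526 \left(- \frac{1}{29238}\right) = 26179 \left(- \frac{1}{2655}\right) - \frac{3763}{14619} = - \frac{26179}{2655} - \frac{3763}{14619} = - \frac{130900522}{12937815}$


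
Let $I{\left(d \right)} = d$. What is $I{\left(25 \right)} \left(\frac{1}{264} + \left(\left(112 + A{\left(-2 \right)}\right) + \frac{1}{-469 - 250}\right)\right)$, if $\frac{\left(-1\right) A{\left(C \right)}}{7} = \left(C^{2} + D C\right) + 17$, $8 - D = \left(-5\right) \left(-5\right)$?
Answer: $- \frac{1295482825}{189816} \approx -6824.9$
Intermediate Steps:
$D = -17$ ($D = 8 - \left(-5\right) \left(-5\right) = 8 - 25 = -17$)
$A{\left(C \right)} = -119 - 7 C^{2} + 119 C$ ($A{\left(C \right)} = - 7 \left(\left(C^{2} - 17 C\right) + 17\right) = - 7 \left(17 + C^{2} - 17 C\right) = -119 - 7 C^{2} + 119 C$)
$I{\left(25 \right)} \left(\frac{1}{264} + \left(\left(112 + A{\left(-2 \right)}\right) + \frac{1}{-469 - 250}\right)\right) = 25 \left(\frac{1}{264} + \left(\left(112 - \left(357 + 28\right)\right) + \frac{1}{-469 - 250}\right)\right) = 25 \left(\frac{1}{264} + \left(\left(112 - 385\right) + \frac{1}{-719}\right)\right) = 25 \left(\frac{1}{264} + \left(\left(112 - 385\right) - \frac{1}{719}\right)\right) = 25 \left(\frac{1}{264} - \frac{196288}{719}\right) = 25 \left(- \frac{51819313}{189816}\right) = - \frac{1295482825}{189816}$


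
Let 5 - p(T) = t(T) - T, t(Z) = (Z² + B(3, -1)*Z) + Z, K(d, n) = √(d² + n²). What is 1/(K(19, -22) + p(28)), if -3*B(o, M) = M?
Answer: -1419/1117124 - 117*√5/5585620 ≈ -0.0013171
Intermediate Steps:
B(o, M) = -M/3
t(Z) = Z² + 4*Z/3 (t(Z) = (Z² + (-⅓*(-1))*Z) + Z = (Z² + Z/3) + Z = Z² + 4*Z/3)
p(T) = 5 + T - T*(4 + 3*T)/3 (p(T) = 5 - (T*(4 + 3*T)/3 - T) = 5 - (-T + T*(4 + 3*T)/3) = 5 + (T - T*(4 + 3*T)/3) = 5 + T - T*(4 + 3*T)/3)
1/(K(19, -22) + p(28)) = 1/(√(19² + (-22)²) + (5 - 1*28² - ⅓*28)) = 1/(√(361 + 484) + (5 - 1*784 - 28/3)) = 1/(√845 + (5 - 784 - 28/3)) = 1/(13*√5 - 2365/3) = 1/(-2365/3 + 13*√5)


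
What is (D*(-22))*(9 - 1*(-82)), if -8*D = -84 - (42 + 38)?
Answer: -41041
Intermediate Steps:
D = 41/2 (D = -(-84 - (42 + 38))/8 = -(-84 - 1*80)/8 = -(-84 - 80)/8 = -⅛*(-164) = 41/2 ≈ 20.500)
(D*(-22))*(9 - 1*(-82)) = ((41/2)*(-22))*(9 - 1*(-82)) = -451*(9 + 82) = -451*91 = -41041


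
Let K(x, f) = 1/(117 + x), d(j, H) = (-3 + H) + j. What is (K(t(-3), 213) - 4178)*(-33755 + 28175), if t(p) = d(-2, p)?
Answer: 2541137580/109 ≈ 2.3313e+7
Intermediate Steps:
d(j, H) = -3 + H + j
t(p) = -5 + p (t(p) = -3 + p - 2 = -5 + p)
(K(t(-3), 213) - 4178)*(-33755 + 28175) = (1/(117 + (-5 - 3)) - 4178)*(-33755 + 28175) = (1/(117 - 8) - 4178)*(-5580) = (1/109 - 4178)*(-5580) = -455401/109*(-5580) = 2541137580/109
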